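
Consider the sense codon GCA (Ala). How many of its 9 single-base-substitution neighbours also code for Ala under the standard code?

3

Position 1: none → 0 synonymous.
Position 2: none → 0 synonymous.
Position 3: GCU, GCC, GCG → 3 synonymous.
Total: 0 + 0 + 3 = 3.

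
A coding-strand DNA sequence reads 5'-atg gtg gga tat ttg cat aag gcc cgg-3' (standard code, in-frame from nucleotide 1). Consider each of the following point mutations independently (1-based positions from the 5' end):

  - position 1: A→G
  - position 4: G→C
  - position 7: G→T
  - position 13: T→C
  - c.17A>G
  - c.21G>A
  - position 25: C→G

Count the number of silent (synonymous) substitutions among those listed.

2

Codon 1: ATG (Met) → GTG (Val) — missense.
Codon 2: GTG (Val) → CTG (Leu) — missense.
Codon 3: GGA (Gly) → TGA (Stop) — nonsense.
Codon 5: TTG (Leu) → CTG (Leu) — synonymous.
Codon 6: CAT (His) → CGT (Arg) — missense.
Codon 7: AAG (Lys) → AAA (Lys) — synonymous.
Codon 9: CGG (Arg) → GGG (Gly) — missense.
Synonymous: 2 of 7.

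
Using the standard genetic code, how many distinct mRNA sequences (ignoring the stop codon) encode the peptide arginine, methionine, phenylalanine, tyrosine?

Arg: 6 codons.
Met: 1 codon.
Phe: 2 codons.
Tyr: 2 codons.
6 × 1 × 2 × 2 = 24.

24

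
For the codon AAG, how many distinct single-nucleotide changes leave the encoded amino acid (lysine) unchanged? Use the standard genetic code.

Position 1: none → 0 synonymous.
Position 2: none → 0 synonymous.
Position 3: AAA → 1 synonymous.
Total: 0 + 0 + 1 = 1.

1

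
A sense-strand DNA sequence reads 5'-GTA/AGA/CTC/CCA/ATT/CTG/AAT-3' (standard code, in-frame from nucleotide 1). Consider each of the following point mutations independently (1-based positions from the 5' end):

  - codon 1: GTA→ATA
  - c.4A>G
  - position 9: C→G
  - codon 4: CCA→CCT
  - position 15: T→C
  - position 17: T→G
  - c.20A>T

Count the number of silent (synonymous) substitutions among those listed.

Codon 1: GTA (Val) → ATA (Ile) — missense.
Codon 2: AGA (Arg) → GGA (Gly) — missense.
Codon 3: CTC (Leu) → CTG (Leu) — synonymous.
Codon 4: CCA (Pro) → CCT (Pro) — synonymous.
Codon 5: ATT (Ile) → ATC (Ile) — synonymous.
Codon 6: CTG (Leu) → CGG (Arg) — missense.
Codon 7: AAT (Asn) → ATT (Ile) — missense.
Synonymous: 3 of 7.

3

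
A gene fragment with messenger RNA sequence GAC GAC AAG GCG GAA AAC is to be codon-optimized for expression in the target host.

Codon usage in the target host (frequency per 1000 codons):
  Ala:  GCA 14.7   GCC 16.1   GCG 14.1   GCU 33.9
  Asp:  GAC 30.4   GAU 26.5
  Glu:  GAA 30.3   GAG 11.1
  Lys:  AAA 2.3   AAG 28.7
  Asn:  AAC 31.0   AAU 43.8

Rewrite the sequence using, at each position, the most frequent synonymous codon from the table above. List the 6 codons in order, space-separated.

GAC GAC AAG GCU GAA AAU

Codon 1 (Asp): best is GAC at 30.4.
Codon 2 (Asp): best is GAC at 30.4.
Codon 3 (Lys): best is AAG at 28.7.
Codon 4 (Ala): best is GCU at 33.9.
Codon 5 (Glu): best is GAA at 30.3.
Codon 6 (Asn): best is AAU at 43.8.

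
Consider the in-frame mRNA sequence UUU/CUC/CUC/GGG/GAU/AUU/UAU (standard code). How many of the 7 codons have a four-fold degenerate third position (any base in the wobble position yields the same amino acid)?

3

Codon 1 UUU (Phe): third position 2-fold.
Codon 2 CUC (Leu): third position 4-fold.
Codon 3 CUC (Leu): third position 4-fold.
Codon 4 GGG (Gly): third position 4-fold.
Codon 5 GAU (Asp): third position 2-fold.
Codon 6 AUU (Ile): third position 3-fold.
Codon 7 UAU (Tyr): third position 2-fold.
Four-fold degenerate third positions: 3.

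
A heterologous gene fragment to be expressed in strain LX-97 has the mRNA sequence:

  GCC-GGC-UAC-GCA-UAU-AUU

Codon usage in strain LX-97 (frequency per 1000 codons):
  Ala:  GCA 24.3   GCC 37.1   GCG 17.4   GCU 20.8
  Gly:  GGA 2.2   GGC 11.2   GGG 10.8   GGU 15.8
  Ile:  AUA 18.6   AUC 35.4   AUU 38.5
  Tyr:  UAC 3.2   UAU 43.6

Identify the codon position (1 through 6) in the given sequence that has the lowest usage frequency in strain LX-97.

Codon 1 GCC (Ala): 37.1 per 1000.
Codon 2 GGC (Gly): 11.2 per 1000.
Codon 3 UAC (Tyr): 3.2 per 1000.
Codon 4 GCA (Ala): 24.3 per 1000.
Codon 5 UAU (Tyr): 43.6 per 1000.
Codon 6 AUU (Ile): 38.5 per 1000.
Lowest frequency is 3.2 at codon 3.

3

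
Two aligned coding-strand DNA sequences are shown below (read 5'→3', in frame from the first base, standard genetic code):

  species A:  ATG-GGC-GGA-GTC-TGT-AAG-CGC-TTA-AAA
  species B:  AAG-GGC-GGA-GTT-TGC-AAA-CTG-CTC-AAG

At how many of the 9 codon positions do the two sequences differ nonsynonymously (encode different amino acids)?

Codon 1: ATG Met / AAG Lys — nonsynonymous.
Codon 2: GGC Gly / GGC Gly — identical.
Codon 3: GGA Gly / GGA Gly — identical.
Codon 4: GTC Val / GTT Val — synonymous.
Codon 5: TGT Cys / TGC Cys — synonymous.
Codon 6: AAG Lys / AAA Lys — synonymous.
Codon 7: CGC Arg / CTG Leu — nonsynonymous.
Codon 8: TTA Leu / CTC Leu — synonymous.
Codon 9: AAA Lys / AAG Lys — synonymous.
Nonsynonymous differences: 2.

2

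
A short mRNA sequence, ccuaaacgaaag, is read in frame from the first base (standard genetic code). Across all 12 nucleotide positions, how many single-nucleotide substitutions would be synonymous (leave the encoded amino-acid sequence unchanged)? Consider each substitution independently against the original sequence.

Codon 1 (CCU, Pro): 3 synonymous substitutions.
Codon 2 (AAA, Lys): 1 synonymous substitution.
Codon 3 (CGA, Arg): 4 synonymous substitutions.
Codon 4 (AAG, Lys): 1 synonymous substitution.
Total: 3 + 1 + 4 + 1 = 9.

9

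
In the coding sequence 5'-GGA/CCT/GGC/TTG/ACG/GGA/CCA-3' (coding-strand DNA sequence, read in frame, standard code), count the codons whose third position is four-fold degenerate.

Codon 1 GGA (Gly): third position 4-fold.
Codon 2 CCT (Pro): third position 4-fold.
Codon 3 GGC (Gly): third position 4-fold.
Codon 4 TTG (Leu): third position 2-fold.
Codon 5 ACG (Thr): third position 4-fold.
Codon 6 GGA (Gly): third position 4-fold.
Codon 7 CCA (Pro): third position 4-fold.
Four-fold degenerate third positions: 6.

6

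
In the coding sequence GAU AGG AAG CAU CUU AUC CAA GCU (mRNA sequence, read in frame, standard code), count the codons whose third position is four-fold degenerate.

2

Codon 1 GAU (Asp): third position 2-fold.
Codon 2 AGG (Arg): third position 2-fold.
Codon 3 AAG (Lys): third position 2-fold.
Codon 4 CAU (His): third position 2-fold.
Codon 5 CUU (Leu): third position 4-fold.
Codon 6 AUC (Ile): third position 3-fold.
Codon 7 CAA (Gln): third position 2-fold.
Codon 8 GCU (Ala): third position 4-fold.
Four-fold degenerate third positions: 2.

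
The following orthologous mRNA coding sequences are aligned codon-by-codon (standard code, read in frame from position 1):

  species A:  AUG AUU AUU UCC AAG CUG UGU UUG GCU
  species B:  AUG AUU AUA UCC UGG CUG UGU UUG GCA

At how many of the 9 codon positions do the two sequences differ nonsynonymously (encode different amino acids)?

1

Codon 1: AUG Met / AUG Met — identical.
Codon 2: AUU Ile / AUU Ile — identical.
Codon 3: AUU Ile / AUA Ile — synonymous.
Codon 4: UCC Ser / UCC Ser — identical.
Codon 5: AAG Lys / UGG Trp — nonsynonymous.
Codon 6: CUG Leu / CUG Leu — identical.
Codon 7: UGU Cys / UGU Cys — identical.
Codon 8: UUG Leu / UUG Leu — identical.
Codon 9: GCU Ala / GCA Ala — synonymous.
Nonsynonymous differences: 1.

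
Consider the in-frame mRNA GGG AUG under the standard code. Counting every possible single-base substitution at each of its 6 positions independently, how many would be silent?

3

Codon 1 (GGG, Gly): 3 synonymous substitutions.
Codon 2 (AUG, Met): 0 synonymous substitutions.
Total: 3 + 0 = 3.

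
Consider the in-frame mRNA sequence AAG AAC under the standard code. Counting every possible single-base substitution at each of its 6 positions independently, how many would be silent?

2

Codon 1 (AAG, Lys): 1 synonymous substitution.
Codon 2 (AAC, Asn): 1 synonymous substitution.
Total: 1 + 1 = 2.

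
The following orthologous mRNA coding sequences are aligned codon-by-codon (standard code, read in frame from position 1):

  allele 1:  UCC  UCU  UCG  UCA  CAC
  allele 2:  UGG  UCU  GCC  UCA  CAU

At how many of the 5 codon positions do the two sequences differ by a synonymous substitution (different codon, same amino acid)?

Codon 1: UCC Ser / UGG Trp — nonsynonymous.
Codon 2: UCU Ser / UCU Ser — identical.
Codon 3: UCG Ser / GCC Ala — nonsynonymous.
Codon 4: UCA Ser / UCA Ser — identical.
Codon 5: CAC His / CAU His — synonymous.
Synonymous differences: 1.

1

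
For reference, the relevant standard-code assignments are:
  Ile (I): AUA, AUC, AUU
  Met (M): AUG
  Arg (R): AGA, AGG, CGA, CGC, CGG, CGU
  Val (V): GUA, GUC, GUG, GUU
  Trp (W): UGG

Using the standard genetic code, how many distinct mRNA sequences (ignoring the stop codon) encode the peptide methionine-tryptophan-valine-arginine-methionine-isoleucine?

72

Met: 1 codon.
Trp: 1 codon.
Val: 4 codons.
Arg: 6 codons.
Met: 1 codon.
Ile: 3 codons.
1 × 1 × 4 × 6 × 1 × 3 = 72.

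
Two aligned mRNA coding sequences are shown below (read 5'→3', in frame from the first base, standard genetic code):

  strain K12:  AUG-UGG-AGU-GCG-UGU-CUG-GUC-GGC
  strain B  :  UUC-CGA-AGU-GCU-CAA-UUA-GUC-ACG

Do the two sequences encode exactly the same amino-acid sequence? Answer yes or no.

Codon 1: AUG Met / UUC Phe — nonsynonymous.
Codon 2: UGG Trp / CGA Arg — nonsynonymous.
Codon 3: AGU Ser / AGU Ser — identical.
Codon 4: GCG Ala / GCU Ala — synonymous.
Codon 5: UGU Cys / CAA Gln — nonsynonymous.
Codon 6: CUG Leu / UUA Leu — synonymous.
Codon 7: GUC Val / GUC Val — identical.
Codon 8: GGC Gly / ACG Thr — nonsynonymous.
Nonsynonymous differences: 4 → different protein.

no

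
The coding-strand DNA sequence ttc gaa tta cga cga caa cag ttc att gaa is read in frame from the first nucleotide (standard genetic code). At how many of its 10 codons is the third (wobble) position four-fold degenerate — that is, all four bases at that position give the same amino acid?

2

Codon 1 TTC (Phe): third position 2-fold.
Codon 2 GAA (Glu): third position 2-fold.
Codon 3 TTA (Leu): third position 2-fold.
Codon 4 CGA (Arg): third position 4-fold.
Codon 5 CGA (Arg): third position 4-fold.
Codon 6 CAA (Gln): third position 2-fold.
Codon 7 CAG (Gln): third position 2-fold.
Codon 8 TTC (Phe): third position 2-fold.
Codon 9 ATT (Ile): third position 3-fold.
Codon 10 GAA (Glu): third position 2-fold.
Four-fold degenerate third positions: 2.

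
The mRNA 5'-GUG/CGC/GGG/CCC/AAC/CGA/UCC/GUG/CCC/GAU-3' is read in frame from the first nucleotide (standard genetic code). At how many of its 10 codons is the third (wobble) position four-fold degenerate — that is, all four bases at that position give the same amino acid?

8

Codon 1 GUG (Val): third position 4-fold.
Codon 2 CGC (Arg): third position 4-fold.
Codon 3 GGG (Gly): third position 4-fold.
Codon 4 CCC (Pro): third position 4-fold.
Codon 5 AAC (Asn): third position 2-fold.
Codon 6 CGA (Arg): third position 4-fold.
Codon 7 UCC (Ser): third position 4-fold.
Codon 8 GUG (Val): third position 4-fold.
Codon 9 CCC (Pro): third position 4-fold.
Codon 10 GAU (Asp): third position 2-fold.
Four-fold degenerate third positions: 8.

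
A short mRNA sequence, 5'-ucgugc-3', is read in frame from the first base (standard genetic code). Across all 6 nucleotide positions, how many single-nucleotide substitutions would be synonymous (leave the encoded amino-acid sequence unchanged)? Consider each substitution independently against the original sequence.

Codon 1 (UCG, Ser): 3 synonymous substitutions.
Codon 2 (UGC, Cys): 1 synonymous substitution.
Total: 3 + 1 = 4.

4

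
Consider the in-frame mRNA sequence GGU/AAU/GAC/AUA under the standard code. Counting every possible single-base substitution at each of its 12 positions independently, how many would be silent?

7

Codon 1 (GGU, Gly): 3 synonymous substitutions.
Codon 2 (AAU, Asn): 1 synonymous substitution.
Codon 3 (GAC, Asp): 1 synonymous substitution.
Codon 4 (AUA, Ile): 2 synonymous substitutions.
Total: 3 + 1 + 1 + 2 = 7.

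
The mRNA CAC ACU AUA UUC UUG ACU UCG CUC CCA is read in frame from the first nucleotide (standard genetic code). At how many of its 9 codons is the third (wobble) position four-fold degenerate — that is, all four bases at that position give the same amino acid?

Codon 1 CAC (His): third position 2-fold.
Codon 2 ACU (Thr): third position 4-fold.
Codon 3 AUA (Ile): third position 3-fold.
Codon 4 UUC (Phe): third position 2-fold.
Codon 5 UUG (Leu): third position 2-fold.
Codon 6 ACU (Thr): third position 4-fold.
Codon 7 UCG (Ser): third position 4-fold.
Codon 8 CUC (Leu): third position 4-fold.
Codon 9 CCA (Pro): third position 4-fold.
Four-fold degenerate third positions: 5.

5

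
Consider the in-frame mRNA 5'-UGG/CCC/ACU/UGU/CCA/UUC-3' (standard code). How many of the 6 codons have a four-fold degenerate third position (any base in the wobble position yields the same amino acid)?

Codon 1 UGG (Trp): third position 1-fold.
Codon 2 CCC (Pro): third position 4-fold.
Codon 3 ACU (Thr): third position 4-fold.
Codon 4 UGU (Cys): third position 2-fold.
Codon 5 CCA (Pro): third position 4-fold.
Codon 6 UUC (Phe): third position 2-fold.
Four-fold degenerate third positions: 3.

3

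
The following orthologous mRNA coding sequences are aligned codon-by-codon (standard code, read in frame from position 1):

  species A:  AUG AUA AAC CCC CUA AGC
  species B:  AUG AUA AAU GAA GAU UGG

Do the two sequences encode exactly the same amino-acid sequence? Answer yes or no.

Codon 1: AUG Met / AUG Met — identical.
Codon 2: AUA Ile / AUA Ile — identical.
Codon 3: AAC Asn / AAU Asn — synonymous.
Codon 4: CCC Pro / GAA Glu — nonsynonymous.
Codon 5: CUA Leu / GAU Asp — nonsynonymous.
Codon 6: AGC Ser / UGG Trp — nonsynonymous.
Nonsynonymous differences: 3 → different protein.

no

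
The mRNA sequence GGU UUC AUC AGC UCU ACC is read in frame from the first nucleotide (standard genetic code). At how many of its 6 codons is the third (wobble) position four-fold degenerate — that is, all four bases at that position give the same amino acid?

Codon 1 GGU (Gly): third position 4-fold.
Codon 2 UUC (Phe): third position 2-fold.
Codon 3 AUC (Ile): third position 3-fold.
Codon 4 AGC (Ser): third position 2-fold.
Codon 5 UCU (Ser): third position 4-fold.
Codon 6 ACC (Thr): third position 4-fold.
Four-fold degenerate third positions: 3.

3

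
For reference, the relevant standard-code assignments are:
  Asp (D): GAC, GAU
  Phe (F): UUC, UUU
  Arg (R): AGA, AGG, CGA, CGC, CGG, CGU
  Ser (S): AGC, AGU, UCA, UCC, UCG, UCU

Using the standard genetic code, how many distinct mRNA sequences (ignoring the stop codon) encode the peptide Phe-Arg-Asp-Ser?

Phe: 2 codons.
Arg: 6 codons.
Asp: 2 codons.
Ser: 6 codons.
2 × 6 × 2 × 6 = 144.

144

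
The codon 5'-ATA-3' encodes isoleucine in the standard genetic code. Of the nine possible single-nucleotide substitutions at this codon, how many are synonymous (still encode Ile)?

2

Position 1: none → 0 synonymous.
Position 2: none → 0 synonymous.
Position 3: ATT, ATC → 2 synonymous.
Total: 0 + 0 + 2 = 2.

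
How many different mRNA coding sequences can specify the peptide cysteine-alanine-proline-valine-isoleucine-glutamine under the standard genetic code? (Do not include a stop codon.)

768

Cys: 2 codons.
Ala: 4 codons.
Pro: 4 codons.
Val: 4 codons.
Ile: 3 codons.
Gln: 2 codons.
2 × 4 × 4 × 4 × 3 × 2 = 768.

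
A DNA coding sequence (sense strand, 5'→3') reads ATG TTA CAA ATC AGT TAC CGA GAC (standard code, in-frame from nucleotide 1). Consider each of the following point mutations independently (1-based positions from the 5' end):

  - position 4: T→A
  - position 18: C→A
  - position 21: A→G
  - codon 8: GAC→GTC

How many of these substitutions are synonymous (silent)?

Codon 2: TTA (Leu) → ATA (Ile) — missense.
Codon 6: TAC (Tyr) → TAA (Stop) — nonsense.
Codon 7: CGA (Arg) → CGG (Arg) — synonymous.
Codon 8: GAC (Asp) → GTC (Val) — missense.
Synonymous: 1 of 4.

1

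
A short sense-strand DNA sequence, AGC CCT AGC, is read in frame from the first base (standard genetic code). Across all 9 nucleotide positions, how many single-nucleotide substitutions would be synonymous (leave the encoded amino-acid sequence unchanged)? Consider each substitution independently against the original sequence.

5

Codon 1 (AGC, Ser): 1 synonymous substitution.
Codon 2 (CCT, Pro): 3 synonymous substitutions.
Codon 3 (AGC, Ser): 1 synonymous substitution.
Total: 1 + 3 + 1 = 5.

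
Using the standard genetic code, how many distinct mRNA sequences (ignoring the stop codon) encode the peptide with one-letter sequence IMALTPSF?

Ile: 3 codons.
Met: 1 codon.
Ala: 4 codons.
Leu: 6 codons.
Thr: 4 codons.
Pro: 4 codons.
Ser: 6 codons.
Phe: 2 codons.
3 × 1 × 4 × 6 × 4 × 4 × 6 × 2 = 13824.

13824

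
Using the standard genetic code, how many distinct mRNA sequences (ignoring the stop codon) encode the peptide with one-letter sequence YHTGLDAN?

6144

Tyr: 2 codons.
His: 2 codons.
Thr: 4 codons.
Gly: 4 codons.
Leu: 6 codons.
Asp: 2 codons.
Ala: 4 codons.
Asn: 2 codons.
2 × 2 × 4 × 4 × 6 × 2 × 4 × 2 = 6144.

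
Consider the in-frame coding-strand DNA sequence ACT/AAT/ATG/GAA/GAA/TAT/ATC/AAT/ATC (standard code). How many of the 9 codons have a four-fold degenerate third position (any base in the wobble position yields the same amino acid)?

1

Codon 1 ACT (Thr): third position 4-fold.
Codon 2 AAT (Asn): third position 2-fold.
Codon 3 ATG (Met): third position 1-fold.
Codon 4 GAA (Glu): third position 2-fold.
Codon 5 GAA (Glu): third position 2-fold.
Codon 6 TAT (Tyr): third position 2-fold.
Codon 7 ATC (Ile): third position 3-fold.
Codon 8 AAT (Asn): third position 2-fold.
Codon 9 ATC (Ile): third position 3-fold.
Four-fold degenerate third positions: 1.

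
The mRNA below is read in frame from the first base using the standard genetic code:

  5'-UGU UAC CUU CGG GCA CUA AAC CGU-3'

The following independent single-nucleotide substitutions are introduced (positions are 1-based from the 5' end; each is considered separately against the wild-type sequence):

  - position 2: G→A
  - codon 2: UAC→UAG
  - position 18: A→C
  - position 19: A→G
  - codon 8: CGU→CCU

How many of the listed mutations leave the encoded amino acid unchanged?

Codon 1: UGU (Cys) → UAU (Tyr) — missense.
Codon 2: UAC (Tyr) → UAG (Stop) — nonsense.
Codon 6: CUA (Leu) → CUC (Leu) — synonymous.
Codon 7: AAC (Asn) → GAC (Asp) — missense.
Codon 8: CGU (Arg) → CCU (Pro) — missense.
Synonymous: 1 of 5.

1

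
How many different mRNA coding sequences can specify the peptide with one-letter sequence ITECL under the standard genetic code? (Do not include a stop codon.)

Ile: 3 codons.
Thr: 4 codons.
Glu: 2 codons.
Cys: 2 codons.
Leu: 6 codons.
3 × 4 × 2 × 2 × 6 = 288.

288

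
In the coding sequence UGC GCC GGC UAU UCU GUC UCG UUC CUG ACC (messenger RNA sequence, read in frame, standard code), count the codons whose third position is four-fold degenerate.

7

Codon 1 UGC (Cys): third position 2-fold.
Codon 2 GCC (Ala): third position 4-fold.
Codon 3 GGC (Gly): third position 4-fold.
Codon 4 UAU (Tyr): third position 2-fold.
Codon 5 UCU (Ser): third position 4-fold.
Codon 6 GUC (Val): third position 4-fold.
Codon 7 UCG (Ser): third position 4-fold.
Codon 8 UUC (Phe): third position 2-fold.
Codon 9 CUG (Leu): third position 4-fold.
Codon 10 ACC (Thr): third position 4-fold.
Four-fold degenerate third positions: 7.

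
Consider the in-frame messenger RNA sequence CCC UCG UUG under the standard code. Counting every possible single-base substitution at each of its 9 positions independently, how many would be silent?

8

Codon 1 (CCC, Pro): 3 synonymous substitutions.
Codon 2 (UCG, Ser): 3 synonymous substitutions.
Codon 3 (UUG, Leu): 2 synonymous substitutions.
Total: 3 + 3 + 2 = 8.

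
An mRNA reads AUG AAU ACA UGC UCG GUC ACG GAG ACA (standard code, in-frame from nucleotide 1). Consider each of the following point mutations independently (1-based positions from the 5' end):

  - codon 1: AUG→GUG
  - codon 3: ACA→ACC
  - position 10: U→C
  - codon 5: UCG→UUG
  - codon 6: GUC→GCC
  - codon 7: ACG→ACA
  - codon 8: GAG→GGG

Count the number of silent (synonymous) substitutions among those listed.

2

Codon 1: AUG (Met) → GUG (Val) — missense.
Codon 3: ACA (Thr) → ACC (Thr) — synonymous.
Codon 4: UGC (Cys) → CGC (Arg) — missense.
Codon 5: UCG (Ser) → UUG (Leu) — missense.
Codon 6: GUC (Val) → GCC (Ala) — missense.
Codon 7: ACG (Thr) → ACA (Thr) — synonymous.
Codon 8: GAG (Glu) → GGG (Gly) — missense.
Synonymous: 2 of 7.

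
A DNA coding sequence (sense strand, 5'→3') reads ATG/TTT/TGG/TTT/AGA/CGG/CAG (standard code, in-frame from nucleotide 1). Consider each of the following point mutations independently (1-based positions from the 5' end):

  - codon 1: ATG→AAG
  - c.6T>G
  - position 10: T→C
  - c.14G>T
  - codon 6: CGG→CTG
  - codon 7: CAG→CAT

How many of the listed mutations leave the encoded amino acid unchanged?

0

Codon 1: ATG (Met) → AAG (Lys) — missense.
Codon 2: TTT (Phe) → TTG (Leu) — missense.
Codon 4: TTT (Phe) → CTT (Leu) — missense.
Codon 5: AGA (Arg) → ATA (Ile) — missense.
Codon 6: CGG (Arg) → CTG (Leu) — missense.
Codon 7: CAG (Gln) → CAT (His) — missense.
Synonymous: 0 of 6.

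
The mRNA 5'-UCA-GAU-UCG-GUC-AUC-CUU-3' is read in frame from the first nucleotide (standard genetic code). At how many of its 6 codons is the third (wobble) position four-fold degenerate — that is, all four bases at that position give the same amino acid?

Codon 1 UCA (Ser): third position 4-fold.
Codon 2 GAU (Asp): third position 2-fold.
Codon 3 UCG (Ser): third position 4-fold.
Codon 4 GUC (Val): third position 4-fold.
Codon 5 AUC (Ile): third position 3-fold.
Codon 6 CUU (Leu): third position 4-fold.
Four-fold degenerate third positions: 4.

4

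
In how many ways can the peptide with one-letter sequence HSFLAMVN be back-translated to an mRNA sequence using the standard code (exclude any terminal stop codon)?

His: 2 codons.
Ser: 6 codons.
Phe: 2 codons.
Leu: 6 codons.
Ala: 4 codons.
Met: 1 codon.
Val: 4 codons.
Asn: 2 codons.
2 × 6 × 2 × 6 × 4 × 1 × 4 × 2 = 4608.

4608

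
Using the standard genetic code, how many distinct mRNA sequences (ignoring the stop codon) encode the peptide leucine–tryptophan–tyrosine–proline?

Leu: 6 codons.
Trp: 1 codon.
Tyr: 2 codons.
Pro: 4 codons.
6 × 1 × 2 × 4 = 48.

48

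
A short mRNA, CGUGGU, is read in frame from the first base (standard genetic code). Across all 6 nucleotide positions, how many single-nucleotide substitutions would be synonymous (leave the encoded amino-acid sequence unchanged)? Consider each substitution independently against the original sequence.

6

Codon 1 (CGU, Arg): 3 synonymous substitutions.
Codon 2 (GGU, Gly): 3 synonymous substitutions.
Total: 3 + 3 = 6.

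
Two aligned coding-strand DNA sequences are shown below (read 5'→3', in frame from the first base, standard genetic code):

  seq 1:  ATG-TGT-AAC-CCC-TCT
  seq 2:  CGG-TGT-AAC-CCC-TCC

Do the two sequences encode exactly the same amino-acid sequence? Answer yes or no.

no

Codon 1: ATG Met / CGG Arg — nonsynonymous.
Codon 2: TGT Cys / TGT Cys — identical.
Codon 3: AAC Asn / AAC Asn — identical.
Codon 4: CCC Pro / CCC Pro — identical.
Codon 5: TCT Ser / TCC Ser — synonymous.
Nonsynonymous differences: 1 → different protein.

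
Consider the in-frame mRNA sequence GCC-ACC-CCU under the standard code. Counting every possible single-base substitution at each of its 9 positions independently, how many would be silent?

Codon 1 (GCC, Ala): 3 synonymous substitutions.
Codon 2 (ACC, Thr): 3 synonymous substitutions.
Codon 3 (CCU, Pro): 3 synonymous substitutions.
Total: 3 + 3 + 3 = 9.

9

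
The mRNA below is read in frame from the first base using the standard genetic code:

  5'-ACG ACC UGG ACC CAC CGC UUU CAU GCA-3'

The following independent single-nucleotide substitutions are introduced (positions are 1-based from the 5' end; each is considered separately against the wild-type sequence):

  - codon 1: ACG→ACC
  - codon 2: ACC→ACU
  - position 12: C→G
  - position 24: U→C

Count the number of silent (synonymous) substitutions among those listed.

Codon 1: ACG (Thr) → ACC (Thr) — synonymous.
Codon 2: ACC (Thr) → ACU (Thr) — synonymous.
Codon 4: ACC (Thr) → ACG (Thr) — synonymous.
Codon 8: CAU (His) → CAC (His) — synonymous.
Synonymous: 4 of 4.

4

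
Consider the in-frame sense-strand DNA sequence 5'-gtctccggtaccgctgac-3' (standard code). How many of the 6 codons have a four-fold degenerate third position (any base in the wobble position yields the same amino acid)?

5

Codon 1 GTC (Val): third position 4-fold.
Codon 2 TCC (Ser): third position 4-fold.
Codon 3 GGT (Gly): third position 4-fold.
Codon 4 ACC (Thr): third position 4-fold.
Codon 5 GCT (Ala): third position 4-fold.
Codon 6 GAC (Asp): third position 2-fold.
Four-fold degenerate third positions: 5.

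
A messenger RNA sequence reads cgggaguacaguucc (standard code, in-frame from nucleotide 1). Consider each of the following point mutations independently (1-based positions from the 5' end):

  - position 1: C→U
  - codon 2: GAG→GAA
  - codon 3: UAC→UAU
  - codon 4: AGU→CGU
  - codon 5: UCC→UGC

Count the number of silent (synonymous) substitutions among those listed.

2

Codon 1: CGG (Arg) → UGG (Trp) — missense.
Codon 2: GAG (Glu) → GAA (Glu) — synonymous.
Codon 3: UAC (Tyr) → UAU (Tyr) — synonymous.
Codon 4: AGU (Ser) → CGU (Arg) — missense.
Codon 5: UCC (Ser) → UGC (Cys) — missense.
Synonymous: 2 of 5.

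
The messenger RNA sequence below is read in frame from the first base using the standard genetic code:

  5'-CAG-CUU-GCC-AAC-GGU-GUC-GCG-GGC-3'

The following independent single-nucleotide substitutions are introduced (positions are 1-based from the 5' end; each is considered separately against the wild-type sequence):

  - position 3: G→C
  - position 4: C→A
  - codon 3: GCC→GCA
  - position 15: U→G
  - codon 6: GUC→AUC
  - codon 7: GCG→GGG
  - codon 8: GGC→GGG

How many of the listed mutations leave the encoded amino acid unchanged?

3

Codon 1: CAG (Gln) → CAC (His) — missense.
Codon 2: CUU (Leu) → AUU (Ile) — missense.
Codon 3: GCC (Ala) → GCA (Ala) — synonymous.
Codon 5: GGU (Gly) → GGG (Gly) — synonymous.
Codon 6: GUC (Val) → AUC (Ile) — missense.
Codon 7: GCG (Ala) → GGG (Gly) — missense.
Codon 8: GGC (Gly) → GGG (Gly) — synonymous.
Synonymous: 3 of 7.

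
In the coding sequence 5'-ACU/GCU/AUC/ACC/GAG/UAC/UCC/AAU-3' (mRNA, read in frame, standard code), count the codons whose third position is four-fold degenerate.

4

Codon 1 ACU (Thr): third position 4-fold.
Codon 2 GCU (Ala): third position 4-fold.
Codon 3 AUC (Ile): third position 3-fold.
Codon 4 ACC (Thr): third position 4-fold.
Codon 5 GAG (Glu): third position 2-fold.
Codon 6 UAC (Tyr): third position 2-fold.
Codon 7 UCC (Ser): third position 4-fold.
Codon 8 AAU (Asn): third position 2-fold.
Four-fold degenerate third positions: 4.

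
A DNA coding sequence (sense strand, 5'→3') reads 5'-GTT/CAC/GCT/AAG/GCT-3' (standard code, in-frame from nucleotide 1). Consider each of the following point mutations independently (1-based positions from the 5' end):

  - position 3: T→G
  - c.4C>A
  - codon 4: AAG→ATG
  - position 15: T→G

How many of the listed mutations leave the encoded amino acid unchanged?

2

Codon 1: GTT (Val) → GTG (Val) — synonymous.
Codon 2: CAC (His) → AAC (Asn) — missense.
Codon 4: AAG (Lys) → ATG (Met) — missense.
Codon 5: GCT (Ala) → GCG (Ala) — synonymous.
Synonymous: 2 of 4.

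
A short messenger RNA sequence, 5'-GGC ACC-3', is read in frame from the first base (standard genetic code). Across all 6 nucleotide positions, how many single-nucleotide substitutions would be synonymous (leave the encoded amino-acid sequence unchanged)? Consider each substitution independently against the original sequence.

6

Codon 1 (GGC, Gly): 3 synonymous substitutions.
Codon 2 (ACC, Thr): 3 synonymous substitutions.
Total: 3 + 3 = 6.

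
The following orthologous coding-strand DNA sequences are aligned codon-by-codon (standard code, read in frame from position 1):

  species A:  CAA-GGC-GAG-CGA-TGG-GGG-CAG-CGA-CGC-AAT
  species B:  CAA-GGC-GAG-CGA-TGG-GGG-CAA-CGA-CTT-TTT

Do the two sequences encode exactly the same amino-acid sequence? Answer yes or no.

no

Codon 1: CAA Gln / CAA Gln — identical.
Codon 2: GGC Gly / GGC Gly — identical.
Codon 3: GAG Glu / GAG Glu — identical.
Codon 4: CGA Arg / CGA Arg — identical.
Codon 5: TGG Trp / TGG Trp — identical.
Codon 6: GGG Gly / GGG Gly — identical.
Codon 7: CAG Gln / CAA Gln — synonymous.
Codon 8: CGA Arg / CGA Arg — identical.
Codon 9: CGC Arg / CTT Leu — nonsynonymous.
Codon 10: AAT Asn / TTT Phe — nonsynonymous.
Nonsynonymous differences: 2 → different protein.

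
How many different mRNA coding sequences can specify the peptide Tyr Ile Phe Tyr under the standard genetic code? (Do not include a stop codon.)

Tyr: 2 codons.
Ile: 3 codons.
Phe: 2 codons.
Tyr: 2 codons.
2 × 3 × 2 × 2 = 24.

24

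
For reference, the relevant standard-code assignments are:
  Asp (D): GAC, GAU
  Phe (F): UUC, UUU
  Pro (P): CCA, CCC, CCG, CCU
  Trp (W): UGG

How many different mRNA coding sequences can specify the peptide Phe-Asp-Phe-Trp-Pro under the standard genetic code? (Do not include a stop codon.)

32

Phe: 2 codons.
Asp: 2 codons.
Phe: 2 codons.
Trp: 1 codon.
Pro: 4 codons.
2 × 2 × 2 × 1 × 4 = 32.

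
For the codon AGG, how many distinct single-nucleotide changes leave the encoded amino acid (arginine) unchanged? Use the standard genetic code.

Position 1: CGG → 1 synonymous.
Position 2: none → 0 synonymous.
Position 3: AGA → 1 synonymous.
Total: 1 + 0 + 1 = 2.

2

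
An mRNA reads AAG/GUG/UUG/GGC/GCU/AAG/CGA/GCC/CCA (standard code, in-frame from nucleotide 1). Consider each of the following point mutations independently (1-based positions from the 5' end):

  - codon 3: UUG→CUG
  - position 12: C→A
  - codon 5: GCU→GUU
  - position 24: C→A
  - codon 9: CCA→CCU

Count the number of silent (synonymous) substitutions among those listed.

4

Codon 3: UUG (Leu) → CUG (Leu) — synonymous.
Codon 4: GGC (Gly) → GGA (Gly) — synonymous.
Codon 5: GCU (Ala) → GUU (Val) — missense.
Codon 8: GCC (Ala) → GCA (Ala) — synonymous.
Codon 9: CCA (Pro) → CCU (Pro) — synonymous.
Synonymous: 4 of 5.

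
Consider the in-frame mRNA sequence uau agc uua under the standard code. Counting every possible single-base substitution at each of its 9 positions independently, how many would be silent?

Codon 1 (UAU, Tyr): 1 synonymous substitution.
Codon 2 (AGC, Ser): 1 synonymous substitution.
Codon 3 (UUA, Leu): 2 synonymous substitutions.
Total: 1 + 1 + 2 = 4.

4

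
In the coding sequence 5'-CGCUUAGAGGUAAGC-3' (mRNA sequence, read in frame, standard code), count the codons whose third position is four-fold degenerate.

2

Codon 1 CGC (Arg): third position 4-fold.
Codon 2 UUA (Leu): third position 2-fold.
Codon 3 GAG (Glu): third position 2-fold.
Codon 4 GUA (Val): third position 4-fold.
Codon 5 AGC (Ser): third position 2-fold.
Four-fold degenerate third positions: 2.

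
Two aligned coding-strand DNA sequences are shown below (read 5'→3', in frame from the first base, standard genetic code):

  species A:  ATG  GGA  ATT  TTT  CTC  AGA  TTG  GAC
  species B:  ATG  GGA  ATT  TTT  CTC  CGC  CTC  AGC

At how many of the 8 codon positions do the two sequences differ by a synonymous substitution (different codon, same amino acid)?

Codon 1: ATG Met / ATG Met — identical.
Codon 2: GGA Gly / GGA Gly — identical.
Codon 3: ATT Ile / ATT Ile — identical.
Codon 4: TTT Phe / TTT Phe — identical.
Codon 5: CTC Leu / CTC Leu — identical.
Codon 6: AGA Arg / CGC Arg — synonymous.
Codon 7: TTG Leu / CTC Leu — synonymous.
Codon 8: GAC Asp / AGC Ser — nonsynonymous.
Synonymous differences: 2.

2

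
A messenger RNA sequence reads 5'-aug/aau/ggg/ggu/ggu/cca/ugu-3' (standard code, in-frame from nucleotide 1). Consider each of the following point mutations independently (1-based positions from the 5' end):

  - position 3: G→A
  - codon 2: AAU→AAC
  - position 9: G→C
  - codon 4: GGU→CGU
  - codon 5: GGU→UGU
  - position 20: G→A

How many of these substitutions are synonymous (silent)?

2

Codon 1: AUG (Met) → AUA (Ile) — missense.
Codon 2: AAU (Asn) → AAC (Asn) — synonymous.
Codon 3: GGG (Gly) → GGC (Gly) — synonymous.
Codon 4: GGU (Gly) → CGU (Arg) — missense.
Codon 5: GGU (Gly) → UGU (Cys) — missense.
Codon 7: UGU (Cys) → UAU (Tyr) — missense.
Synonymous: 2 of 6.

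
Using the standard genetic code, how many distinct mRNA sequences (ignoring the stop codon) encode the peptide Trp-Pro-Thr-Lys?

Trp: 1 codon.
Pro: 4 codons.
Thr: 4 codons.
Lys: 2 codons.
1 × 4 × 4 × 2 = 32.

32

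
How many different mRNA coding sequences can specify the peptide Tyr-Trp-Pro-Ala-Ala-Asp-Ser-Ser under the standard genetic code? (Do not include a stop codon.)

9216

Tyr: 2 codons.
Trp: 1 codon.
Pro: 4 codons.
Ala: 4 codons.
Ala: 4 codons.
Asp: 2 codons.
Ser: 6 codons.
Ser: 6 codons.
2 × 1 × 4 × 4 × 4 × 2 × 6 × 6 = 9216.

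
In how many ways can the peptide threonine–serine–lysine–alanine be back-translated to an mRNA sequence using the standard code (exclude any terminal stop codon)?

192

Thr: 4 codons.
Ser: 6 codons.
Lys: 2 codons.
Ala: 4 codons.
4 × 6 × 2 × 4 = 192.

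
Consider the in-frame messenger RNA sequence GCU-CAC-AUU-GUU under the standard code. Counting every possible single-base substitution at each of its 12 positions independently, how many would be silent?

Codon 1 (GCU, Ala): 3 synonymous substitutions.
Codon 2 (CAC, His): 1 synonymous substitution.
Codon 3 (AUU, Ile): 2 synonymous substitutions.
Codon 4 (GUU, Val): 3 synonymous substitutions.
Total: 3 + 1 + 2 + 3 = 9.

9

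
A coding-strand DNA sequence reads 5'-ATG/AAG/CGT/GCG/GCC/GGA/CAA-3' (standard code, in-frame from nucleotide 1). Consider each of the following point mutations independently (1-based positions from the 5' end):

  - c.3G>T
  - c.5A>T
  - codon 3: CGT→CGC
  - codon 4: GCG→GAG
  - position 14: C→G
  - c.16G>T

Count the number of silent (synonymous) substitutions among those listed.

1

Codon 1: ATG (Met) → ATT (Ile) — missense.
Codon 2: AAG (Lys) → ATG (Met) — missense.
Codon 3: CGT (Arg) → CGC (Arg) — synonymous.
Codon 4: GCG (Ala) → GAG (Glu) — missense.
Codon 5: GCC (Ala) → GGC (Gly) — missense.
Codon 6: GGA (Gly) → TGA (Stop) — nonsense.
Synonymous: 1 of 6.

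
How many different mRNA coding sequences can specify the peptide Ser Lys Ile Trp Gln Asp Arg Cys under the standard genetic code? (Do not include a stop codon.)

1728

Ser: 6 codons.
Lys: 2 codons.
Ile: 3 codons.
Trp: 1 codon.
Gln: 2 codons.
Asp: 2 codons.
Arg: 6 codons.
Cys: 2 codons.
6 × 2 × 3 × 1 × 2 × 2 × 6 × 2 = 1728.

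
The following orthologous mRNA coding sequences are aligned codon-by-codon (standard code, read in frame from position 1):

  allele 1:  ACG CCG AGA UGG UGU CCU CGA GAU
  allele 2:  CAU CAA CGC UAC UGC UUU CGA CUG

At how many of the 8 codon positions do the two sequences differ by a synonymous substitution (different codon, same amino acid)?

Codon 1: ACG Thr / CAU His — nonsynonymous.
Codon 2: CCG Pro / CAA Gln — nonsynonymous.
Codon 3: AGA Arg / CGC Arg — synonymous.
Codon 4: UGG Trp / UAC Tyr — nonsynonymous.
Codon 5: UGU Cys / UGC Cys — synonymous.
Codon 6: CCU Pro / UUU Phe — nonsynonymous.
Codon 7: CGA Arg / CGA Arg — identical.
Codon 8: GAU Asp / CUG Leu — nonsynonymous.
Synonymous differences: 2.

2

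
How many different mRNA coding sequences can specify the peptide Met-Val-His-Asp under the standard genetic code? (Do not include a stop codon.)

16

Met: 1 codon.
Val: 4 codons.
His: 2 codons.
Asp: 2 codons.
1 × 4 × 2 × 2 = 16.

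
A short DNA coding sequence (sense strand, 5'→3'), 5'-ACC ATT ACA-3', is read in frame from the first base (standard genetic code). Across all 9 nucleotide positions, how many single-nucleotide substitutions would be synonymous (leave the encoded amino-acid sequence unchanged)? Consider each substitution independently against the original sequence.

Codon 1 (ACC, Thr): 3 synonymous substitutions.
Codon 2 (ATT, Ile): 2 synonymous substitutions.
Codon 3 (ACA, Thr): 3 synonymous substitutions.
Total: 3 + 2 + 3 = 8.

8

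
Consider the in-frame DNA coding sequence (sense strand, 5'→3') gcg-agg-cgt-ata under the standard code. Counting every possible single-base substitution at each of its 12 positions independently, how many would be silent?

Codon 1 (GCG, Ala): 3 synonymous substitutions.
Codon 2 (AGG, Arg): 2 synonymous substitutions.
Codon 3 (CGT, Arg): 3 synonymous substitutions.
Codon 4 (ATA, Ile): 2 synonymous substitutions.
Total: 3 + 2 + 3 + 2 = 10.

10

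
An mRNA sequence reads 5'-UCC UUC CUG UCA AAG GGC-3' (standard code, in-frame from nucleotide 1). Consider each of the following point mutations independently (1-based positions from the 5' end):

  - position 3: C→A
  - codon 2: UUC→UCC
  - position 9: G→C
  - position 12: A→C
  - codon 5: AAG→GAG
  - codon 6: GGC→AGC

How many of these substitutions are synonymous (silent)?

Codon 1: UCC (Ser) → UCA (Ser) — synonymous.
Codon 2: UUC (Phe) → UCC (Ser) — missense.
Codon 3: CUG (Leu) → CUC (Leu) — synonymous.
Codon 4: UCA (Ser) → UCC (Ser) — synonymous.
Codon 5: AAG (Lys) → GAG (Glu) — missense.
Codon 6: GGC (Gly) → AGC (Ser) — missense.
Synonymous: 3 of 6.

3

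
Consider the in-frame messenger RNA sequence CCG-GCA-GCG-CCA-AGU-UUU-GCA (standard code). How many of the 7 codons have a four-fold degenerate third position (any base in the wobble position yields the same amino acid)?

Codon 1 CCG (Pro): third position 4-fold.
Codon 2 GCA (Ala): third position 4-fold.
Codon 3 GCG (Ala): third position 4-fold.
Codon 4 CCA (Pro): third position 4-fold.
Codon 5 AGU (Ser): third position 2-fold.
Codon 6 UUU (Phe): third position 2-fold.
Codon 7 GCA (Ala): third position 4-fold.
Four-fold degenerate third positions: 5.

5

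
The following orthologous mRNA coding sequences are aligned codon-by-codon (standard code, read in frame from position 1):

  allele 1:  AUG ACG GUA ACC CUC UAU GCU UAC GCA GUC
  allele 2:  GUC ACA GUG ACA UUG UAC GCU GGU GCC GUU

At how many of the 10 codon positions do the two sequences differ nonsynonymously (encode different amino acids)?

Codon 1: AUG Met / GUC Val — nonsynonymous.
Codon 2: ACG Thr / ACA Thr — synonymous.
Codon 3: GUA Val / GUG Val — synonymous.
Codon 4: ACC Thr / ACA Thr — synonymous.
Codon 5: CUC Leu / UUG Leu — synonymous.
Codon 6: UAU Tyr / UAC Tyr — synonymous.
Codon 7: GCU Ala / GCU Ala — identical.
Codon 8: UAC Tyr / GGU Gly — nonsynonymous.
Codon 9: GCA Ala / GCC Ala — synonymous.
Codon 10: GUC Val / GUU Val — synonymous.
Nonsynonymous differences: 2.

2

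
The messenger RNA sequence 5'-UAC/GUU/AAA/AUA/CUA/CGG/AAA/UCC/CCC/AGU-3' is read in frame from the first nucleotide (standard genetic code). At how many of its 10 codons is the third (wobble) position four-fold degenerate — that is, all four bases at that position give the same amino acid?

5

Codon 1 UAC (Tyr): third position 2-fold.
Codon 2 GUU (Val): third position 4-fold.
Codon 3 AAA (Lys): third position 2-fold.
Codon 4 AUA (Ile): third position 3-fold.
Codon 5 CUA (Leu): third position 4-fold.
Codon 6 CGG (Arg): third position 4-fold.
Codon 7 AAA (Lys): third position 2-fold.
Codon 8 UCC (Ser): third position 4-fold.
Codon 9 CCC (Pro): third position 4-fold.
Codon 10 AGU (Ser): third position 2-fold.
Four-fold degenerate third positions: 5.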